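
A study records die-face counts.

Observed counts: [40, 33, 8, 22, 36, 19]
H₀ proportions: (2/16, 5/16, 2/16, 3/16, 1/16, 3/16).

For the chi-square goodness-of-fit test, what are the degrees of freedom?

df = k − 1 = 6 − 1 = 5

degrees of freedom = 5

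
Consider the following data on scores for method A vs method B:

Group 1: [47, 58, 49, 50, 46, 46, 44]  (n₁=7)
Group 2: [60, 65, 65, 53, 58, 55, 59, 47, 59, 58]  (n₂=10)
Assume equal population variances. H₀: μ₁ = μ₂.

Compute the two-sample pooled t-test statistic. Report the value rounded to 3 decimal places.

test statistic = -3.729

x̄₁=48.571, s₁=4.614, n₁=7
x̄₂=57.900, s₂=5.363, n₂=10
s_p² = [6·4.614² + 9·5.363²]/15 = 25.7743
SE = √(s_p²·(1/7+1/10)) = 2.5019
t = (48.571−57.900)/2.5019 = -3.7286
df = 15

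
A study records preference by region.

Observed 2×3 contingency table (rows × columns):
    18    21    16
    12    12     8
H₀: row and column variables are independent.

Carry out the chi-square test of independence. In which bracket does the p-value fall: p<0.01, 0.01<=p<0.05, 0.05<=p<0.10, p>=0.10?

Row totals [55, 32], col totals [30, 33, 24], n=87
χ² = (18−18.97)²/18.97 + (21−20.86)²/20.86 + (16−15.17)²/15.17 + (12−11.03)²/11.03 + (12−12.14)²/12.14 + (8−8.83)²/8.83 = 0.2588
df = 2
p-value (upper-tail) = 0.87860
→ bracket: p>=0.10

p-value bracket: p>=0.10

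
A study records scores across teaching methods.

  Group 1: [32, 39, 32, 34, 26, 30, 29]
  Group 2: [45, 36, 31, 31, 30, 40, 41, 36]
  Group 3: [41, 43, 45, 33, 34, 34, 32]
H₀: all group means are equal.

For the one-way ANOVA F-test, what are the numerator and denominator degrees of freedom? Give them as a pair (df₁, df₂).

degrees of freedom = [2, 19]

k = 3 groups, N = 22 total
df = (k−1, N−k) = (3−1, 22−3) = (2, 19)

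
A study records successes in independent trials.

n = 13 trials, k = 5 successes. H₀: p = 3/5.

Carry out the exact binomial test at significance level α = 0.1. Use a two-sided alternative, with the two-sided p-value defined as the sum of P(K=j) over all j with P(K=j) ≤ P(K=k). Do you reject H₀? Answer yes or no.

Exact binomial: n=13, k=5, p₀=3/5=0.6000
P(X=j) = C(n,j)·p₀^j·(1−p₀)^(n−j); p = Σ P(X=j) over j with P(X=j) ≤ P(X=5)
p-value (two-sided) = 0.15557
At α=0.1: p ≥ α → fail to reject H₀

reject H₀: no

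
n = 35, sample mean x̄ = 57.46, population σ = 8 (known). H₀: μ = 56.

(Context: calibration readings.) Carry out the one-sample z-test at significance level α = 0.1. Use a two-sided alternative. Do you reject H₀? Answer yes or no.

SE = σ/√n = 8/√35 = 1.3522
z = (x̄−μ₀)/SE = (57.46−56)/1.3522 = 1.0797
p-value (two-sided) = 0.28028
At α=0.1: p ≥ α → fail to reject H₀

reject H₀: no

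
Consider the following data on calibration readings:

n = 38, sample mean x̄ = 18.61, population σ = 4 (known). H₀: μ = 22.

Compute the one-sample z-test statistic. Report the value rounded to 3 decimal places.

SE = σ/√n = 4/√38 = 0.6489
z = (x̄−μ₀)/SE = (18.61−22)/0.6489 = -5.2243

test statistic = -5.224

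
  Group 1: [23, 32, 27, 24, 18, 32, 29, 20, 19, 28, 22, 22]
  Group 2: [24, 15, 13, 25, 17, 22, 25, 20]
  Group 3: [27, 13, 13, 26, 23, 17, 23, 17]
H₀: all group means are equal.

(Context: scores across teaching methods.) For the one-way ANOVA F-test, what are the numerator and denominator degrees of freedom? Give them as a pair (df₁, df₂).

k = 3 groups, N = 28 total
df = (k−1, N−k) = (3−1, 28−3) = (2, 25)

degrees of freedom = [2, 25]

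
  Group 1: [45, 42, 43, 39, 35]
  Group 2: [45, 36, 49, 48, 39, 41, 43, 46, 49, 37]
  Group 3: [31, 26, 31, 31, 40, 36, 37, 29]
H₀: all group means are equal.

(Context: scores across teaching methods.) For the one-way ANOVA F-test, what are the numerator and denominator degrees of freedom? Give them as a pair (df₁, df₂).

k = 3 groups, N = 23 total
df = (k−1, N−k) = (3−1, 23−3) = (2, 20)

degrees of freedom = [2, 20]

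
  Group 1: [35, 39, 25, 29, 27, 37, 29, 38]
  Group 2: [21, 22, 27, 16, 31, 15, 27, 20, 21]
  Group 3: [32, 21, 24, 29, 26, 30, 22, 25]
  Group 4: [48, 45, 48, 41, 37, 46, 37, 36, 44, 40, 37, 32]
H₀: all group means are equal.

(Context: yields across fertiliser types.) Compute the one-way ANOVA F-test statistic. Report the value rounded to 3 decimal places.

Group means [32.38, 22.22, 26.12, 40.92], grand mean 31.324
SSB = Σnᵢ(x̄ᵢ−x̄)² = 2074.886; SSW = ΣΣ(x−x̄ᵢ)² = 841.222
MSB = 2074.886/3 = 691.6286; MSW = 841.222/33 = 25.4916
F = MSB/MSW = 27.1316
df = (3, 33)

test statistic = 27.132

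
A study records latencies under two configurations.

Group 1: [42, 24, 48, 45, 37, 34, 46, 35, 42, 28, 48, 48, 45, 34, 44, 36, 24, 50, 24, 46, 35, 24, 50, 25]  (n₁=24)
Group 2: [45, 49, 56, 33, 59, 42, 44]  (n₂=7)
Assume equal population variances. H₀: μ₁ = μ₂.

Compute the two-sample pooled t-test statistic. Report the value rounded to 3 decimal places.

x̄₁=38.083, s₁=9.301, n₁=24
x̄₂=46.857, s₂=8.783, n₂=7
s_p² = [23·9.301² + 6·8.783²]/29 = 84.5755
SE = √(s_p²·(1/24+1/7)) = 3.9505
t = (38.083−46.857)/3.9505 = -2.2210
df = 29

test statistic = -2.221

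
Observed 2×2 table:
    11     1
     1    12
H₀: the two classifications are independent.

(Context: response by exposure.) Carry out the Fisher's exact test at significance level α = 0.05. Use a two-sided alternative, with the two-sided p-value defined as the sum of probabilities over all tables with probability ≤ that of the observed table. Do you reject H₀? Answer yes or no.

reject H₀: yes

Margins: r₁=12, r₂=13, c₁=12, c₂=13, n=25
p_obs = C(12,11)·C(13,1)/C(25,12); sum pmf over tables with pmf ≤ p_obs
p-value (two-sided) = 0.00003
At α=0.05: p < α → reject H₀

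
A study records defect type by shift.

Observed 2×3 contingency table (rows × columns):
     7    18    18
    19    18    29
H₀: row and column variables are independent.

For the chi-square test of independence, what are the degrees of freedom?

df = (r−1)(c−1) = (2−1)·(3−1) = 2

degrees of freedom = 2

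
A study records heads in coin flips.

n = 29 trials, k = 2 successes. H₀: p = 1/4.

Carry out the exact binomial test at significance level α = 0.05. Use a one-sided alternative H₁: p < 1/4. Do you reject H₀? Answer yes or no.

Exact binomial: n=29, k=2, p₀=1/4=0.2500
P(X≤2) from Σ C(n,i)·p₀^i·(1−p₀)^(n−i)
p-value (one-sided, H₁ less) = 0.01328
At α=0.05: p < α → reject H₀

reject H₀: yes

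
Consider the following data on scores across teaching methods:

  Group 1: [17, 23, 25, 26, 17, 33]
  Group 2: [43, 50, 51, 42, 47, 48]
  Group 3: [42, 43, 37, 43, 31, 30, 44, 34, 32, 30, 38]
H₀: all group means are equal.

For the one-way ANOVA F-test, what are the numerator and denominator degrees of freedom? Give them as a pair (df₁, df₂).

degrees of freedom = [2, 20]

k = 3 groups, N = 23 total
df = (k−1, N−k) = (3−1, 23−3) = (2, 20)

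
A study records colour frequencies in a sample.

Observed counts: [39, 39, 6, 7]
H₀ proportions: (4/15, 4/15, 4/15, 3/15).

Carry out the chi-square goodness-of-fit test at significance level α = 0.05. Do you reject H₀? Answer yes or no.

reject H₀: yes

n = 91; E_i = n·p_i = [24.27, 24.27, 24.27, 18.20]
χ² = (39−24.27)²/24.27 + (39−24.27)²/24.27 + (6−24.27)²/24.27 + (7−18.20)²/18.20 = 38.5330
df = 3
p-value (upper-tail) = 0.00000
At α=0.05: p < α → reject H₀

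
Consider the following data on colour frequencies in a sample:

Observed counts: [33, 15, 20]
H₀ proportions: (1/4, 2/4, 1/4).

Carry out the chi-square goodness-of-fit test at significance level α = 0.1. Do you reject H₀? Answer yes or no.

reject H₀: yes

n = 68; E_i = n·p_i = [17.00, 34.00, 17.00]
χ² = (33−17.00)²/17.00 + (15−34.00)²/34.00 + (20−17.00)²/17.00 = 26.2059
df = 2
p-value (upper-tail) = 0.00000
At α=0.1: p < α → reject H₀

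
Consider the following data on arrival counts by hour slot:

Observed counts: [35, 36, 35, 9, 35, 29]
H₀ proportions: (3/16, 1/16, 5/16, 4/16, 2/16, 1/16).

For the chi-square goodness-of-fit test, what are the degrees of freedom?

df = k − 1 = 6 − 1 = 5

degrees of freedom = 5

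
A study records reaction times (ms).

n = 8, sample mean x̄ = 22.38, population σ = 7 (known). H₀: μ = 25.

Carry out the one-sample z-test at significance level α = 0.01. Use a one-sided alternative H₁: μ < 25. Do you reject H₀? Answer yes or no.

SE = σ/√n = 7/√8 = 2.4749
z = (x̄−μ₀)/SE = (22.38−25)/2.4749 = -1.0586
p-value (one-sided, H₁ less) = 0.14488
At α=0.01: p ≥ α → fail to reject H₀

reject H₀: no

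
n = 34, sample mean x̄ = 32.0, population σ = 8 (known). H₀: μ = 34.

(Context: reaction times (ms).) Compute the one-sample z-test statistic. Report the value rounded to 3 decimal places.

SE = σ/√n = 8/√34 = 1.3720
z = (x̄−μ₀)/SE = (32.0−34)/1.3720 = -1.4577

test statistic = -1.458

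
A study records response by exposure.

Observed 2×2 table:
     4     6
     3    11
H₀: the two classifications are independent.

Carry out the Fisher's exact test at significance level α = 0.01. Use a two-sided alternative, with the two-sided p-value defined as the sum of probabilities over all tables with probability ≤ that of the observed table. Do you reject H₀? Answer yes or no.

Margins: r₁=10, r₂=14, c₁=7, c₂=17, n=24
p_obs = C(10,4)·C(14,3)/C(24,7); sum pmf over tables with pmf ≤ p_obs
p-value (two-sided) = 0.39264
At α=0.01: p ≥ α → fail to reject H₀

reject H₀: no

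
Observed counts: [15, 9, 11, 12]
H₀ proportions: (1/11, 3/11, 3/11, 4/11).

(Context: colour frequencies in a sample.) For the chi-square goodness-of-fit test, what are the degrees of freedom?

degrees of freedom = 3

df = k − 1 = 4 − 1 = 3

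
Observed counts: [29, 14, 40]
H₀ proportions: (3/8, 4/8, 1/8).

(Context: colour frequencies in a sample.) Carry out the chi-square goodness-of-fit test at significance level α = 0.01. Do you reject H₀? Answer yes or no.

reject H₀: yes

n = 83; E_i = n·p_i = [31.12, 41.50, 10.38]
χ² = (29−31.12)²/31.12 + (14−41.50)²/41.50 + (40−10.38)²/10.38 = 102.9598
df = 2
p-value (upper-tail) = 0.00000
At α=0.01: p < α → reject H₀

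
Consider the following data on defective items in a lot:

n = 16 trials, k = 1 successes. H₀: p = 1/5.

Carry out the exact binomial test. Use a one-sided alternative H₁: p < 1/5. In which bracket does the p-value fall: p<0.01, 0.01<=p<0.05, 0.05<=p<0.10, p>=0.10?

Exact binomial: n=16, k=1, p₀=1/5=0.2000
P(X≤1) from Σ C(n,i)·p₀^i·(1−p₀)^(n−i)
p-value (one-sided, H₁ less) = 0.14074
→ bracket: p>=0.10

p-value bracket: p>=0.10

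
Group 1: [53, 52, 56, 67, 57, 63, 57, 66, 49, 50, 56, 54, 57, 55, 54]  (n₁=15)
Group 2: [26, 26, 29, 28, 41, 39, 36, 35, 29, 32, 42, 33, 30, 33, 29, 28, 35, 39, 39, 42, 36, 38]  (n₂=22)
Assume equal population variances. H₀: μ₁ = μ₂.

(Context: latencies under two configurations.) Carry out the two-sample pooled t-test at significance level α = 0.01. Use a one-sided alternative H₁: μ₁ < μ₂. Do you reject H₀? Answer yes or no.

reject H₀: no

x̄₁=56.400, s₁=5.275, n₁=15
x̄₂=33.864, s₂=5.231, n₂=22
s_p² = [14·5.275² + 21·5.231²]/35 = 27.5483
SE = √(s_p²·(1/15+1/22)) = 1.7575
t = (56.400−33.864)/1.7575 = 12.8231
df = 35
p-value (one-sided, H₁ less) = 1.00000
At α=0.01: p ≥ α → fail to reject H₀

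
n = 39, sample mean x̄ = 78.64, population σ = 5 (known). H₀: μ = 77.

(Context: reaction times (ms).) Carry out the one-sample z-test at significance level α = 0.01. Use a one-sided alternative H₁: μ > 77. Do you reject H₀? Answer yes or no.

SE = σ/√n = 5/√39 = 0.8006
z = (x̄−μ₀)/SE = (78.64−77)/0.8006 = 2.0484
p-value (one-sided, H₁ greater) = 0.02026
At α=0.01: p ≥ α → fail to reject H₀

reject H₀: no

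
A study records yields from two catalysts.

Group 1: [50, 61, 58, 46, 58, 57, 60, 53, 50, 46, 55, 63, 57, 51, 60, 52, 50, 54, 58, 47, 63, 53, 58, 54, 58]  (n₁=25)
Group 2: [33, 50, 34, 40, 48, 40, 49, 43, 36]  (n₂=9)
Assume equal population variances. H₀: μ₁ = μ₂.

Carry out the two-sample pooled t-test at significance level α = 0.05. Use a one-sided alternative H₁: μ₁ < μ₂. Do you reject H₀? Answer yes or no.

x̄₁=54.880, s₁=5.011, n₁=25
x̄₂=41.444, s₂=6.483, n₂=9
s_p² = [24·5.011² + 8·6.483²]/32 = 29.3394
SE = √(s_p²·(1/25+1/9)) = 2.1056
t = (54.880−41.444)/2.1056 = 6.3809
df = 32
p-value (one-sided, H₁ less) = 1.00000
At α=0.05: p ≥ α → fail to reject H₀

reject H₀: no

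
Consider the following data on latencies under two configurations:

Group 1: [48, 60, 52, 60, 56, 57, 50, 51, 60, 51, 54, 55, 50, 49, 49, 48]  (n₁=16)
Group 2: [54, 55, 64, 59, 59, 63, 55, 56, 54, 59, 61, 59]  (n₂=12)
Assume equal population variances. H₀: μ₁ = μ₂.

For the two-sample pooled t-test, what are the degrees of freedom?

df = n₁ + n₂ − 2 = 16 + 12 − 2 = 26

degrees of freedom = 26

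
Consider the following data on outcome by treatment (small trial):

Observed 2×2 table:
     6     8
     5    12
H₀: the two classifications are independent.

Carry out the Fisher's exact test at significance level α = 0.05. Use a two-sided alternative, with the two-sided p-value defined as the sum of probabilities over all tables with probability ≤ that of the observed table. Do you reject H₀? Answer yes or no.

Margins: r₁=14, r₂=17, c₁=11, c₂=20, n=31
p_obs = C(14,6)·C(17,5)/C(31,11); sum pmf over tables with pmf ≤ p_obs
p-value (two-sided) = 0.47747
At α=0.05: p ≥ α → fail to reject H₀

reject H₀: no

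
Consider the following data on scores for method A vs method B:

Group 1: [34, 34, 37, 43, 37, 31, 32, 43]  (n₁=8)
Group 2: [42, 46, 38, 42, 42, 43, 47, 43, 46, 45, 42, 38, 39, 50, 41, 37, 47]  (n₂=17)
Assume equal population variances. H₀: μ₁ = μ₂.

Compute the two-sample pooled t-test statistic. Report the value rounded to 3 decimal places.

test statistic = -3.800

x̄₁=36.375, s₁=4.596, n₁=8
x̄₂=42.824, s₂=3.644, n₂=17
s_p² = [7·4.596² + 16·3.644²]/23 = 15.6672
SE = √(s_p²·(1/8+1/17)) = 1.6971
t = (36.375−42.824)/1.6971 = -3.7998
df = 23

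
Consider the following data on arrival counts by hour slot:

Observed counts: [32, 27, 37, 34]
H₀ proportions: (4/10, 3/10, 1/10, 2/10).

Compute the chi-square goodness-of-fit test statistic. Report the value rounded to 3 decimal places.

n = 130; E_i = n·p_i = [52.00, 39.00, 13.00, 26.00]
χ² = (32−52.00)²/52.00 + (27−39.00)²/39.00 + (37−13.00)²/13.00 + (34−26.00)²/26.00 = 58.1538
df = 3

test statistic = 58.154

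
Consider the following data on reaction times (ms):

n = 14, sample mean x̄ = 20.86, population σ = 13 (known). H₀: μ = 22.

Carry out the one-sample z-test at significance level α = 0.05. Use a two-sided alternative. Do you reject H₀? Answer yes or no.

reject H₀: no

SE = σ/√n = 13/√14 = 3.4744
z = (x̄−μ₀)/SE = (20.86−22)/3.4744 = -0.3281
p-value (two-sided) = 0.74283
At α=0.05: p ≥ α → fail to reject H₀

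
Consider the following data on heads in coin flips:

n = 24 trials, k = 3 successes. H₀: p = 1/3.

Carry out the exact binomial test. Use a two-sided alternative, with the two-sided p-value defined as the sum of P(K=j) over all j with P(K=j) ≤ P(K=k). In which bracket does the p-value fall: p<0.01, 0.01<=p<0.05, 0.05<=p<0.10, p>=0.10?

Exact binomial: n=24, k=3, p₀=1/3=0.3333
P(X=j) = C(n,j)·p₀^j·(1−p₀)^(n−j); p = Σ P(X=j) over j with P(X=j) ≤ P(X=3)
p-value (two-sided) = 0.03024
→ bracket: 0.01<=p<0.05

p-value bracket: 0.01<=p<0.05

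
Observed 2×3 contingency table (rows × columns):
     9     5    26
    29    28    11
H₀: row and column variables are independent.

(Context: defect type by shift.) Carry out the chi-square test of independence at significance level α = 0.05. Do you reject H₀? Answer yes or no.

Row totals [40, 68], col totals [38, 33, 37], n=108
χ² = (9−14.07)²/14.07 + (5−12.22)²/12.22 + (26−13.70)²/13.70 + (29−23.93)²/23.93 + (28−20.78)²/20.78 + (11−23.30)²/23.30 = 27.2072
df = 2
p-value (upper-tail) = 0.00000
At α=0.05: p < α → reject H₀

reject H₀: yes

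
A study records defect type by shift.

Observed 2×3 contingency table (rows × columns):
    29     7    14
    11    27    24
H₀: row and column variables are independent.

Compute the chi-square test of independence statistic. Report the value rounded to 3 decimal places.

test statistic = 21.457

Row totals [50, 62], col totals [40, 34, 38], n=112
χ² = (29−17.86)²/17.86 + (7−15.18)²/15.18 + (14−16.96)²/16.96 + (11−22.14)²/22.14 + (27−18.82)²/18.82 + (24−21.04)²/21.04 = 21.4569
df = 2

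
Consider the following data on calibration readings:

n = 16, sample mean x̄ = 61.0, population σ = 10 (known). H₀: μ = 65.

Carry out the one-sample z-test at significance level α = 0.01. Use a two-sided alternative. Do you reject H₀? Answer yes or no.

SE = σ/√n = 10/√16 = 2.5000
z = (x̄−μ₀)/SE = (61.0−65)/2.5000 = -1.6000
p-value (two-sided) = 0.10960
At α=0.01: p ≥ α → fail to reject H₀

reject H₀: no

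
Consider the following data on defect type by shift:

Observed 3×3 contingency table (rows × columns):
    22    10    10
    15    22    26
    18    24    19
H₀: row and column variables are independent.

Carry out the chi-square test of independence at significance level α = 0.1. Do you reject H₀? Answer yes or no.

Row totals [42, 63, 61], col totals [55, 56, 55], n=166
χ² = (22−13.92)²/13.92 + (10−14.17)²/14.17 + (10−13.92)²/13.92 + (15−20.87)²/20.87 + (22−21.25)²/21.25 + (26−20.87)²/20.87 + (18−20.21)²/20.21 + (24−20.58)²/20.58 + (19−20.21)²/20.21 = 10.8463
df = 4
p-value (upper-tail) = 0.02835
At α=0.1: p < α → reject H₀

reject H₀: yes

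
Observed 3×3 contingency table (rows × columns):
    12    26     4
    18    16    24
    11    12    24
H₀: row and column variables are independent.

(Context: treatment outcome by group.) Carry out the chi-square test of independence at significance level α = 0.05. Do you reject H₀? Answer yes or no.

Row totals [42, 58, 47], col totals [41, 54, 52], n=147
χ² = (12−11.71)²/11.71 + (26−15.43)²/15.43 + (4−14.86)²/14.86 + (18−16.18)²/16.18 + (16−21.31)²/21.31 + (24−20.52)²/20.52 + (11−13.11)²/13.11 + (12−17.27)²/17.27 + (24−16.63)²/16.63 = 22.5183
df = 4
p-value (upper-tail) = 0.00016
At α=0.05: p < α → reject H₀

reject H₀: yes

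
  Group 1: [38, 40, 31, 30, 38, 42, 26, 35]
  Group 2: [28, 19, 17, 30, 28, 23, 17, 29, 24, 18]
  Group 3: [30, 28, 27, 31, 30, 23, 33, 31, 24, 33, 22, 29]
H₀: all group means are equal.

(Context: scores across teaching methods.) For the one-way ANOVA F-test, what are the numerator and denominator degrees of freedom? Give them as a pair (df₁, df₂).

k = 3 groups, N = 30 total
df = (k−1, N−k) = (3−1, 30−3) = (2, 27)

degrees of freedom = [2, 27]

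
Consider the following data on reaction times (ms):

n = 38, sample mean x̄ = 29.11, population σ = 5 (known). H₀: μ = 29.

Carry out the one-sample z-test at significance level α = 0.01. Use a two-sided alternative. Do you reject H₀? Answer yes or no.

reject H₀: no

SE = σ/√n = 5/√38 = 0.8111
z = (x̄−μ₀)/SE = (29.11−29)/0.8111 = 0.1356
p-value (two-sided) = 0.89212
At α=0.01: p ≥ α → fail to reject H₀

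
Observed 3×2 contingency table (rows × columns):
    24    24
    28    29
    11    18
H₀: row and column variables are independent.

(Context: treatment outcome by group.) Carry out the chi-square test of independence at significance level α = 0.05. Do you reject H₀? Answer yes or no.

reject H₀: no

Row totals [48, 57, 29], col totals [63, 71], n=134
χ² = (24−22.57)²/22.57 + (24−25.43)²/25.43 + (28−26.80)²/26.80 + (29−30.20)²/30.20 + (11−13.63)²/13.63 + (18−15.37)²/15.37 = 1.2340
df = 2
p-value (upper-tail) = 0.53956
At α=0.05: p ≥ α → fail to reject H₀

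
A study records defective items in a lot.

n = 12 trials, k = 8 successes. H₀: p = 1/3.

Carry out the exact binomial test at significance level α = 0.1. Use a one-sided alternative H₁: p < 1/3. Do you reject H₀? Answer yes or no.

Exact binomial: n=12, k=8, p₀=1/3=0.3333
P(X≤8) from Σ C(n,i)·p₀^i·(1−p₀)^(n−i)
p-value (one-sided, H₁ less) = 0.99614
At α=0.1: p ≥ α → fail to reject H₀

reject H₀: no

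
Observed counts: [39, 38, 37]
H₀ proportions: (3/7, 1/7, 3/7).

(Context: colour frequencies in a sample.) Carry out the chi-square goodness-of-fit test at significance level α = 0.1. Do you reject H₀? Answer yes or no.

n = 114; E_i = n·p_i = [48.86, 16.29, 48.86]
χ² = (39−48.86)²/48.86 + (38−16.29)²/16.29 + (37−48.86)²/48.86 = 33.8187
df = 2
p-value (upper-tail) = 0.00000
At α=0.1: p < α → reject H₀

reject H₀: yes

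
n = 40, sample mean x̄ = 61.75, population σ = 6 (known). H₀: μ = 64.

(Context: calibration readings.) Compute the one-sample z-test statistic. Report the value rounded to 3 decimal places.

test statistic = -2.372

SE = σ/√n = 6/√40 = 0.9487
z = (x̄−μ₀)/SE = (61.75−64)/0.9487 = -2.3717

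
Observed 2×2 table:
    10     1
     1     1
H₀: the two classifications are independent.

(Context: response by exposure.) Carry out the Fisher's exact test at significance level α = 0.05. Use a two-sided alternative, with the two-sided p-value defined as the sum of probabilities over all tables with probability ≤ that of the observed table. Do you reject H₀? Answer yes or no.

reject H₀: no

Margins: r₁=11, r₂=2, c₁=11, c₂=2, n=13
p_obs = C(11,10)·C(2,1)/C(13,11); sum pmf over tables with pmf ≤ p_obs
p-value (two-sided) = 0.29487
At α=0.05: p ≥ α → fail to reject H₀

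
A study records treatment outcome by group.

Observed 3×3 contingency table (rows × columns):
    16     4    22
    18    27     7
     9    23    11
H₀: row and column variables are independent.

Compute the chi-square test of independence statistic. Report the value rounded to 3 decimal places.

test statistic = 28.352

Row totals [42, 52, 43], col totals [43, 54, 40], n=137
χ² = (16−13.18)²/13.18 + (4−16.55)²/16.55 + (22−12.26)²/12.26 + (18−16.32)²/16.32 + (27−20.50)²/20.50 + (7−15.18)²/15.18 + (9−13.50)²/13.50 + (23−16.95)²/16.95 + (11−12.55)²/12.55 = 28.3524
df = 4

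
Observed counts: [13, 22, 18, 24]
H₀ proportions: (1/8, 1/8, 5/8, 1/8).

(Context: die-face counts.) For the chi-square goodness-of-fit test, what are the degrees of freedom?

degrees of freedom = 3

df = k − 1 = 4 − 1 = 3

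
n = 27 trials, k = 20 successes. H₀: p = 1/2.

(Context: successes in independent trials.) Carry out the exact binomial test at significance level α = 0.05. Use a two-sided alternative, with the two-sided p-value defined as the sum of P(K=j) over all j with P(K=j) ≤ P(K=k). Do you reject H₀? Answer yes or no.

reject H₀: yes

Exact binomial: n=27, k=20, p₀=1/2=0.5000
P(X=j) = C(n,j)·p₀^j·(1−p₀)^(n−j); p = Σ P(X=j) over j with P(X=j) ≤ P(X=20)
p-value (two-sided) = 0.01916
At α=0.05: p < α → reject H₀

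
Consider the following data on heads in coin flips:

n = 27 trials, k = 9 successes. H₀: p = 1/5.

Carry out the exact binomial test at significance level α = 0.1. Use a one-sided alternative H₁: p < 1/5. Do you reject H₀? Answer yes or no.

reject H₀: no

Exact binomial: n=27, k=9, p₀=1/5=0.2000
P(X≤9) from Σ C(n,i)·p₀^i·(1−p₀)^(n−i)
p-value (one-sided, H₁ less) = 0.96957
At α=0.1: p ≥ α → fail to reject H₀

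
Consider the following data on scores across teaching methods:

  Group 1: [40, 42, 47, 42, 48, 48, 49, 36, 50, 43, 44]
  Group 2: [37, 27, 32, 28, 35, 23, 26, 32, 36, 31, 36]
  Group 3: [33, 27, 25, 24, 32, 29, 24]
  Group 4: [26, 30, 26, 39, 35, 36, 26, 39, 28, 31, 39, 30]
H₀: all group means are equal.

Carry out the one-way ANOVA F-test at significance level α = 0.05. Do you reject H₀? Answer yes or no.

Group means [44.45, 31.18, 27.71, 32.08], grand mean 34.415
SSB = Σnᵢ(x̄ᵢ−x̄)² = 1603.242; SSW = ΣΣ(x−x̄ᵢ)² = 794.709
MSB = 1603.242/3 = 534.4141; MSW = 794.709/37 = 21.4786
F = MSB/MSW = 24.8812
df = (3, 37)
p-value (upper-tail) = 0.00000
At α=0.05: p < α → reject H₀

reject H₀: yes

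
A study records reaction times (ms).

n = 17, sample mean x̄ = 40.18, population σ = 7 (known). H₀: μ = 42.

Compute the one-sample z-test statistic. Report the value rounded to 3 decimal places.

test statistic = -1.072

SE = σ/√n = 7/√17 = 1.6977
z = (x̄−μ₀)/SE = (40.18−42)/1.6977 = -1.0720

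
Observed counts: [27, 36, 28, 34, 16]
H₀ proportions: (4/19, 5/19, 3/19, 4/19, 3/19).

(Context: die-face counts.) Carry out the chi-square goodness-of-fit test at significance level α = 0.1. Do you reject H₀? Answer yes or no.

n = 141; E_i = n·p_i = [29.68, 37.11, 22.26, 29.68, 22.26]
χ² = (27−29.68)²/29.68 + (36−37.11)²/37.11 + (28−22.26)²/22.26 + (34−29.68)²/29.68 + (16−22.26)²/22.26 = 4.1434
df = 4
p-value (upper-tail) = 0.38695
At α=0.1: p ≥ α → fail to reject H₀

reject H₀: no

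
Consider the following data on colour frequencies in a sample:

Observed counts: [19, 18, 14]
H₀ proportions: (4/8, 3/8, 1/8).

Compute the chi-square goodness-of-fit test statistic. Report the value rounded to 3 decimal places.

test statistic = 10.843

n = 51; E_i = n·p_i = [25.50, 19.12, 6.38]
χ² = (19−25.50)²/25.50 + (18−19.12)²/19.12 + (14−6.38)²/6.38 = 10.8431
df = 2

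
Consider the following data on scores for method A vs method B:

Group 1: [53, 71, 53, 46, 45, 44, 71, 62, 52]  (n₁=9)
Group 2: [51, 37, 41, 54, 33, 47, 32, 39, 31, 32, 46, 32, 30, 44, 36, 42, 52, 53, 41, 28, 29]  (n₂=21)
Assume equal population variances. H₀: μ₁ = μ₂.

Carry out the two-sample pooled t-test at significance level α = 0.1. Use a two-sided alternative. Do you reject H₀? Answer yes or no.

x̄₁=55.222, s₁=10.485, n₁=9
x̄₂=39.524, s₂=8.501, n₂=21
s_p² = [8·10.485² + 20·8.501²]/28 = 83.0283
SE = √(s_p²·(1/9+1/21)) = 3.6303
t = (55.222−39.524)/3.6303 = 4.3243
df = 28
p-value (two-sided) = 0.00018
At α=0.1: p < α → reject H₀

reject H₀: yes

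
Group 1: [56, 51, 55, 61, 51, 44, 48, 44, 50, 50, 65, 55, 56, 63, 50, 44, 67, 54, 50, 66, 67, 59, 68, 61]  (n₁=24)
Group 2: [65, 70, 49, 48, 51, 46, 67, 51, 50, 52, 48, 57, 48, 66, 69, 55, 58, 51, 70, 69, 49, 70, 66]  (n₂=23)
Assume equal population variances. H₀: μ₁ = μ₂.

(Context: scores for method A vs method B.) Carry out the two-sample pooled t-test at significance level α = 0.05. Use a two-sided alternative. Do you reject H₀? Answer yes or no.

reject H₀: no

x̄₁=55.625, s₁=7.711, n₁=24
x̄₂=57.609, s₂=9.024, n₂=23
s_p² = [23·7.711² + 22·9.024²]/45 = 70.2023
SE = √(s_p²·(1/24+1/23)) = 2.4449
t = (55.625−57.609)/2.4449 = -0.8114
df = 45
p-value (two-sided) = 0.42142
At α=0.05: p ≥ α → fail to reject H₀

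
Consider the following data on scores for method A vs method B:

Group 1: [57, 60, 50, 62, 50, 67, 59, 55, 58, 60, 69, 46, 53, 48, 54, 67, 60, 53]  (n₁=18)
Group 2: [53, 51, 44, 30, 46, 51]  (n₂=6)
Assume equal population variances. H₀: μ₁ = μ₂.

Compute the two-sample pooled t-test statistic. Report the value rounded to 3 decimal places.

test statistic = 3.376

x̄₁=57.111, s₁=6.623, n₁=18
x̄₂=45.833, s₂=8.472, n₂=6
s_p² = [17·6.623² + 5·8.472²]/22 = 50.2096
SE = √(s_p²·(1/18+1/6)) = 3.3403
t = (57.111−45.833)/3.3403 = 3.3763
df = 22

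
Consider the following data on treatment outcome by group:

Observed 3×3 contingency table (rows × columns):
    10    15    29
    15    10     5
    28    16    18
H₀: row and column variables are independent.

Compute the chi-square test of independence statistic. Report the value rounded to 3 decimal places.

Row totals [54, 30, 62], col totals [53, 41, 52], n=146
χ² = (10−19.60)²/19.60 + (15−15.16)²/15.16 + (29−19.23)²/19.23 + (15−10.89)²/10.89 + (10−8.42)²/8.42 + (5−10.68)²/10.68 + (28−22.51)²/22.51 + (16−17.41)²/17.41 + (18−22.08)²/22.08 = 16.7457
df = 4

test statistic = 16.746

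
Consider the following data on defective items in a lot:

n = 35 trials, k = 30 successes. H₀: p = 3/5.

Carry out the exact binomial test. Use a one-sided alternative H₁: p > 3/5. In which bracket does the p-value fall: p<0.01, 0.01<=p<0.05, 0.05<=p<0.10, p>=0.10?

Exact binomial: n=35, k=30, p₀=3/5=0.6000
P(X≥30) from Σ C(n,i)·p₀^i·(1−p₀)^(n−i)
p-value (one-sided, H₁ greater) = 0.00095
→ bracket: p<0.01

p-value bracket: p<0.01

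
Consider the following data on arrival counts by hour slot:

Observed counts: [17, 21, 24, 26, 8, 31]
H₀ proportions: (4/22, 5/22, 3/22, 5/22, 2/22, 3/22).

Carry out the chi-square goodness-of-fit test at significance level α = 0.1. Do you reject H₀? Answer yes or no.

reject H₀: yes

n = 127; E_i = n·p_i = [23.09, 28.86, 17.32, 28.86, 11.55, 17.32]
χ² = (17−23.09)²/23.09 + (21−28.86)²/28.86 + (24−17.32)²/17.32 + (26−28.86)²/28.86 + (8−11.55)²/11.55 + (31−17.32)²/17.32 = 18.5089
df = 5
p-value (upper-tail) = 0.00237
At α=0.1: p < α → reject H₀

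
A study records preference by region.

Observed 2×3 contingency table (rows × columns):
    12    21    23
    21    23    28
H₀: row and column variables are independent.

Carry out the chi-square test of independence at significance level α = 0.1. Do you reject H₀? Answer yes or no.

Row totals [56, 72], col totals [33, 44, 51], n=128
χ² = (12−14.44)²/14.44 + (21−19.25)²/19.25 + (23−22.31)²/22.31 + (21−18.56)²/18.56 + (23−24.75)²/24.75 + (28−28.69)²/28.69 = 1.0521
df = 2
p-value (upper-tail) = 0.59094
At α=0.1: p ≥ α → fail to reject H₀

reject H₀: no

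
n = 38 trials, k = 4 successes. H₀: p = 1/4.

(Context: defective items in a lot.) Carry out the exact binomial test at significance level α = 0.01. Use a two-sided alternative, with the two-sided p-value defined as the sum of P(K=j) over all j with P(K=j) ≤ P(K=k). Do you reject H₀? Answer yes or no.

Exact binomial: n=38, k=4, p₀=1/4=0.2500
P(X=j) = C(n,j)·p₀^j·(1−p₀)^(n−j); p = Σ P(X=j) over j with P(X=j) ≤ P(X=4)
p-value (two-sided) = 0.03907
At α=0.01: p ≥ α → fail to reject H₀

reject H₀: no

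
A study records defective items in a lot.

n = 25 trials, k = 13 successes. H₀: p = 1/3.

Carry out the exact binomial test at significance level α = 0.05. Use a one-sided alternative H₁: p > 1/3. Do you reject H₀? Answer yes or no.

reject H₀: yes

Exact binomial: n=25, k=13, p₀=1/3=0.3333
P(X≥13) from Σ C(n,i)·p₀^i·(1−p₀)^(n−i)
p-value (one-sided, H₁ greater) = 0.04151
At α=0.05: p < α → reject H₀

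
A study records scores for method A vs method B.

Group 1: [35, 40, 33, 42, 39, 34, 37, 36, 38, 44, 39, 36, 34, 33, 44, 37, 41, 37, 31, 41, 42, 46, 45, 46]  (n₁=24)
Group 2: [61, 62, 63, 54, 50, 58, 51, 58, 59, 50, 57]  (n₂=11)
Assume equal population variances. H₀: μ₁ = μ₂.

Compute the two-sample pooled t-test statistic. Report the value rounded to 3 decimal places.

x̄₁=38.750, s₁=4.386, n₁=24
x̄₂=56.636, s₂=4.739, n₂=11
s_p² = [23·4.386² + 10·4.739²]/33 = 20.2135
SE = √(s_p²·(1/24+1/11)) = 1.6370
t = (38.750−56.636)/1.6370 = -10.9262
df = 33

test statistic = -10.926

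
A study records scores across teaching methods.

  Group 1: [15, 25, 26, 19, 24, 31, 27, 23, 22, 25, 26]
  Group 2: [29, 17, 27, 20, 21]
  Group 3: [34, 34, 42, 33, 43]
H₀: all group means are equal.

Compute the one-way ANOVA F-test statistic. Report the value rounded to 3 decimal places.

Group means [23.91, 22.80, 37.20], grand mean 26.810
SSB = Σnᵢ(x̄ᵢ−x̄)² = 712.729; SSW = ΣΣ(x−x̄ᵢ)² = 374.509
MSB = 712.729/2 = 356.3645; MSW = 374.509/18 = 20.8061
F = MSB/MSW = 17.1279
df = (2, 18)

test statistic = 17.128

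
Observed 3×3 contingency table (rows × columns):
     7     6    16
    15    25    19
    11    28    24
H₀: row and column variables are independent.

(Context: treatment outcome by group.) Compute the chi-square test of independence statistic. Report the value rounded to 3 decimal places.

Row totals [29, 59, 63], col totals [33, 59, 59], n=151
χ² = (7−6.34)²/6.34 + (6−11.33)²/11.33 + (16−11.33)²/11.33 + (15−12.89)²/12.89 + (25−23.05)²/23.05 + (19−23.05)²/23.05 + (11−13.77)²/13.77 + (28−24.62)²/24.62 + (24−24.62)²/24.62 = 6.7594
df = 4

test statistic = 6.759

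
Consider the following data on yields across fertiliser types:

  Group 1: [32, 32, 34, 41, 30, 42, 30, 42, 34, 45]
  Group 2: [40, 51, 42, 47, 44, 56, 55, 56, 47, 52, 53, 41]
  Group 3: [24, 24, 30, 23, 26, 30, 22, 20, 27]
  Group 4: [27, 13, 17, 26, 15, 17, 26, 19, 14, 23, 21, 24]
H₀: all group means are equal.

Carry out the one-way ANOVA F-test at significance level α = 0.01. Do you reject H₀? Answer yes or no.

Group means [36.20, 48.67, 25.11, 20.17], grand mean 32.884
SSB = Σnᵢ(x̄ᵢ−x̄)² = 5583.596; SSW = ΣΣ(x−x̄ᵢ)² = 1048.822
MSB = 5583.596/3 = 1861.1988; MSW = 1048.822/39 = 26.8929
F = MSB/MSW = 69.2079
df = (3, 39)
p-value (upper-tail) = 0.00000
At α=0.01: p < α → reject H₀

reject H₀: yes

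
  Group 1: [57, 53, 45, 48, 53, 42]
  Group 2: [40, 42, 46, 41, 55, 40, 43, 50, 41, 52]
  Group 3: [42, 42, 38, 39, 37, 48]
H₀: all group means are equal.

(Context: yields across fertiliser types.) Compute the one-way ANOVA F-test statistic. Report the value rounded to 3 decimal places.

Group means [49.67, 45.00, 41.00], grand mean 45.182
SSB = Σnᵢ(x̄ᵢ−x̄)² = 225.939; SSW = ΣΣ(x−x̄ᵢ)² = 509.333
MSB = 225.939/2 = 112.9697; MSW = 509.333/19 = 26.8070
F = MSB/MSW = 4.2142
df = (2, 19)

test statistic = 4.214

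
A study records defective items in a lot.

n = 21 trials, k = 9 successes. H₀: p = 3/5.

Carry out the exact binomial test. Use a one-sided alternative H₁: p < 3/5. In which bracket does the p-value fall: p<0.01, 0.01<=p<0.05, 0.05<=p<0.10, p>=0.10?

Exact binomial: n=21, k=9, p₀=3/5=0.6000
P(X≤9) from Σ C(n,i)·p₀^i·(1−p₀)^(n−i)
p-value (one-sided, H₁ less) = 0.08492
→ bracket: 0.05<=p<0.10

p-value bracket: 0.05<=p<0.10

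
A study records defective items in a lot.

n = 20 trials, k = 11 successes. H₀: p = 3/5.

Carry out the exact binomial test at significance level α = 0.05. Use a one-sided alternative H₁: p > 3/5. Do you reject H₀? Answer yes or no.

Exact binomial: n=20, k=11, p₀=3/5=0.6000
P(X≥11) from Σ C(n,i)·p₀^i·(1−p₀)^(n−i)
p-value (one-sided, H₁ greater) = 0.75534
At α=0.05: p ≥ α → fail to reject H₀

reject H₀: no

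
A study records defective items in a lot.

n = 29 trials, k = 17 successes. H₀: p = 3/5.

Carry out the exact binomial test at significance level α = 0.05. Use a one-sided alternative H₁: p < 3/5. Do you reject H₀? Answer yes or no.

reject H₀: no

Exact binomial: n=29, k=17, p₀=3/5=0.6000
P(X≤17) from Σ C(n,i)·p₀^i·(1−p₀)^(n−i)
p-value (one-sided, H₁ less) = 0.50996
At α=0.05: p ≥ α → fail to reject H₀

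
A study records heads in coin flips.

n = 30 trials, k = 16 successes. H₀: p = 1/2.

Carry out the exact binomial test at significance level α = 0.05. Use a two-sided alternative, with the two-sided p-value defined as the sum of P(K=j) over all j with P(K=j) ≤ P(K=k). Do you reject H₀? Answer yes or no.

Exact binomial: n=30, k=16, p₀=1/2=0.5000
P(X=j) = C(n,j)·p₀^j·(1−p₀)^(n−j); p = Σ P(X=j) over j with P(X=j) ≤ P(X=16)
p-value (two-sided) = 0.85554
At α=0.05: p ≥ α → fail to reject H₀

reject H₀: no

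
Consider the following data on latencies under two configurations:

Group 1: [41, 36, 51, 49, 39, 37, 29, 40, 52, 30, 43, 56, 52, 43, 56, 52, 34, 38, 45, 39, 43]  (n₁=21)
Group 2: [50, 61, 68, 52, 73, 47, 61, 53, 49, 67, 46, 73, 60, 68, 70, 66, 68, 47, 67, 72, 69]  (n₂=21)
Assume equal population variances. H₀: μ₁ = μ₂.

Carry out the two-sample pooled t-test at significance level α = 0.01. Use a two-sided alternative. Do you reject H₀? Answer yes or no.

reject H₀: yes

x̄₁=43.095, s₁=8.018, n₁=21
x̄₂=61.286, s₂=9.551, n₂=21
s_p² = [20·8.018² + 20·9.551²]/40 = 77.7524
SE = √(s_p²·(1/21+1/21)) = 2.7212
t = (43.095−61.286)/2.7212 = -6.6847
df = 40
p-value (two-sided) = 0.00000
At α=0.01: p < α → reject H₀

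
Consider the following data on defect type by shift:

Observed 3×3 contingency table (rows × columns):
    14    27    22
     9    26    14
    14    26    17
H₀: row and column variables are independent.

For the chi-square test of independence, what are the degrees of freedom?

degrees of freedom = 4

df = (r−1)(c−1) = (3−1)·(3−1) = 4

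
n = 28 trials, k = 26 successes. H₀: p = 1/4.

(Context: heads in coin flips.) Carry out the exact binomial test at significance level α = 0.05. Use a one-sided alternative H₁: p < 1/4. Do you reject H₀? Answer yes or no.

reject H₀: no

Exact binomial: n=28, k=26, p₀=1/4=0.2500
P(X≤26) from Σ C(n,i)·p₀^i·(1−p₀)^(n−i)
p-value (one-sided, H₁ less) = 1.00000
At α=0.05: p ≥ α → fail to reject H₀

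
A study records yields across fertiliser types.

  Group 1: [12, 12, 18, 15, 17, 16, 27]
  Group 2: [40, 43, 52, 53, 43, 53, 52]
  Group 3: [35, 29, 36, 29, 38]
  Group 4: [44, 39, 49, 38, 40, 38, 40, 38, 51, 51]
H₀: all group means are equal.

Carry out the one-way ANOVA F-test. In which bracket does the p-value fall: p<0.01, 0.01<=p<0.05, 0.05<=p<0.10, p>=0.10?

p-value bracket: p<0.01

Group means [16.71, 48.00, 33.40, 42.80], grand mean 36.138
SSB = Σnᵢ(x̄ᵢ−x̄)² = 4107.220; SSW = ΣΣ(x−x̄ᵢ)² = 694.229
MSB = 4107.220/3 = 1369.0732; MSW = 694.229/25 = 27.7691
F = MSB/MSW = 49.3020
df = (3, 25)
p-value (upper-tail) = 0.00000
→ bracket: p<0.01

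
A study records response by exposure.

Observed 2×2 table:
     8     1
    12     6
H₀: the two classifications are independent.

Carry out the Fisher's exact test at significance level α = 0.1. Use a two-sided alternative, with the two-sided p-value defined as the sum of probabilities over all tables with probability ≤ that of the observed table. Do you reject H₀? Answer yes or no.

Margins: r₁=9, r₂=18, c₁=20, c₂=7, n=27
p_obs = C(9,8)·C(18,12)/C(27,20); sum pmf over tables with pmf ≤ p_obs
p-value (two-sided) = 0.36321
At α=0.1: p ≥ α → fail to reject H₀

reject H₀: no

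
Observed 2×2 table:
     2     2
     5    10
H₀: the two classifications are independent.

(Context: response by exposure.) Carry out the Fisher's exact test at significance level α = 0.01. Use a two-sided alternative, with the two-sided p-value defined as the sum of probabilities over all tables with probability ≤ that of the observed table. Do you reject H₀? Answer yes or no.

Margins: r₁=4, r₂=15, c₁=7, c₂=12, n=19
p_obs = C(4,2)·C(15,5)/C(19,7); sum pmf over tables with pmf ≤ p_obs
p-value (two-sided) = 0.60268
At α=0.01: p ≥ α → fail to reject H₀

reject H₀: no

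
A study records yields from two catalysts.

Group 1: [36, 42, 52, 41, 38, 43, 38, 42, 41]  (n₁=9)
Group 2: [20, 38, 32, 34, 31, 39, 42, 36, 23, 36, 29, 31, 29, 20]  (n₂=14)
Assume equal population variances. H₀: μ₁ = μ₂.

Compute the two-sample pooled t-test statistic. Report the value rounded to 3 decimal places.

test statistic = 3.862

x̄₁=41.444, s₁=4.586, n₁=9
x̄₂=31.429, s₂=6.824, n₂=14
s_p² = [8·4.586² + 13·6.824²]/21 = 36.8405
SE = √(s_p²·(1/9+1/14)) = 2.5932
t = (41.444−31.429)/2.5932 = 3.8623
df = 21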